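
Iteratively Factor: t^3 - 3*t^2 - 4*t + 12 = (t - 3)*(t^2 - 4) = (t - 3)*(t - 2)*(t + 2)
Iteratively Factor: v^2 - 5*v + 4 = (v - 1)*(v - 4)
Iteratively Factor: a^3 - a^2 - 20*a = (a)*(a^2 - a - 20) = a*(a + 4)*(a - 5)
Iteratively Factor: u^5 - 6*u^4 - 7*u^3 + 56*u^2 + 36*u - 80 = (u - 5)*(u^4 - u^3 - 12*u^2 - 4*u + 16) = (u - 5)*(u + 2)*(u^3 - 3*u^2 - 6*u + 8) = (u - 5)*(u - 1)*(u + 2)*(u^2 - 2*u - 8) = (u - 5)*(u - 4)*(u - 1)*(u + 2)*(u + 2)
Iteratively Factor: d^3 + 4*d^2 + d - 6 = (d - 1)*(d^2 + 5*d + 6) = (d - 1)*(d + 2)*(d + 3)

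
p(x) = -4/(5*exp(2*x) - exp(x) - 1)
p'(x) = -4*(-10*exp(2*x) + exp(x))/(5*exp(2*x) - exp(x) - 1)^2 = (40*exp(x) - 4)*exp(x)/(-5*exp(2*x) + exp(x) + 1)^2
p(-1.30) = 4.44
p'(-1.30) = 2.32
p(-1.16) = 4.87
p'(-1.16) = 3.96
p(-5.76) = 3.99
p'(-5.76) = -0.01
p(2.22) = -0.01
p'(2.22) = 0.02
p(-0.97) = 6.06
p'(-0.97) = 9.70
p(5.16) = -0.00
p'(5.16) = 0.00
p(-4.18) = 3.94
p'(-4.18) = -0.05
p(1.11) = -0.10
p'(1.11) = 0.20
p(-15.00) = 4.00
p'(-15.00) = 0.00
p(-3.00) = 3.86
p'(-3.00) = -0.09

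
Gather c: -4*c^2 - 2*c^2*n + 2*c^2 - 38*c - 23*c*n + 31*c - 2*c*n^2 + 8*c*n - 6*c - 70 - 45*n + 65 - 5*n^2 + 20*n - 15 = c^2*(-2*n - 2) + c*(-2*n^2 - 15*n - 13) - 5*n^2 - 25*n - 20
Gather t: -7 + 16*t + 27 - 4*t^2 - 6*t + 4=-4*t^2 + 10*t + 24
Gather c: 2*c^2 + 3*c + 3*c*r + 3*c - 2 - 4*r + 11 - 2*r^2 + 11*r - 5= 2*c^2 + c*(3*r + 6) - 2*r^2 + 7*r + 4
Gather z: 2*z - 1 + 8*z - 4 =10*z - 5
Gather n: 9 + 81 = 90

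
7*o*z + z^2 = z*(7*o + z)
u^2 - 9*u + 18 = (u - 6)*(u - 3)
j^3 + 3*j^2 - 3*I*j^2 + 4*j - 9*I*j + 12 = (j + 3)*(j - 4*I)*(j + I)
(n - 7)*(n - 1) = n^2 - 8*n + 7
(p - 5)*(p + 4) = p^2 - p - 20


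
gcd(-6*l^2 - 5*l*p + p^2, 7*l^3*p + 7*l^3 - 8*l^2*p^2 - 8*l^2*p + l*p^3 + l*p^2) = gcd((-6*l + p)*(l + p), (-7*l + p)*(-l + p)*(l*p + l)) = 1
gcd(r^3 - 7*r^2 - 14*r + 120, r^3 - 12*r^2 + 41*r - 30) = r^2 - 11*r + 30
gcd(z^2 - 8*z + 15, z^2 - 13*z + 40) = z - 5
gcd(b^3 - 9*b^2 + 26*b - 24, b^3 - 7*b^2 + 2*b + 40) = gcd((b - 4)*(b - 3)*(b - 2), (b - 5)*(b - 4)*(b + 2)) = b - 4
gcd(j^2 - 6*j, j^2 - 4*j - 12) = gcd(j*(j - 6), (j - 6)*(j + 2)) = j - 6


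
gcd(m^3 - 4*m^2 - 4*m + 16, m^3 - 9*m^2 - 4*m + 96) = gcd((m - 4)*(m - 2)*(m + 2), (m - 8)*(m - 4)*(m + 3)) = m - 4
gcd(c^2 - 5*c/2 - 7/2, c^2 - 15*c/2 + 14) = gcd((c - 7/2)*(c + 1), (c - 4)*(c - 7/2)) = c - 7/2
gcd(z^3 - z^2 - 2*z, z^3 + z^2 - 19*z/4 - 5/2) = z - 2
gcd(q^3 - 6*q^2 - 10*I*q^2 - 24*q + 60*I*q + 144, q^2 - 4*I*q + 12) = q - 6*I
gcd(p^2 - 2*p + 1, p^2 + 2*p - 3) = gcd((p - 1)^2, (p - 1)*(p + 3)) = p - 1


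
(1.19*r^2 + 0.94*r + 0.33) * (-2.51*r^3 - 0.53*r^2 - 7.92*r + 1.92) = -2.9869*r^5 - 2.9901*r^4 - 10.7513*r^3 - 5.3349*r^2 - 0.8088*r + 0.6336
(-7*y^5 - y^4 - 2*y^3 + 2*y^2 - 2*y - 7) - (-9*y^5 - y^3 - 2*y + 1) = 2*y^5 - y^4 - y^3 + 2*y^2 - 8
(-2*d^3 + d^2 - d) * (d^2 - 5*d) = -2*d^5 + 11*d^4 - 6*d^3 + 5*d^2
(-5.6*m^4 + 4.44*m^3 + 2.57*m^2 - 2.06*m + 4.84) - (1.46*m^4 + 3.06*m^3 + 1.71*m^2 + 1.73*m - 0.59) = -7.06*m^4 + 1.38*m^3 + 0.86*m^2 - 3.79*m + 5.43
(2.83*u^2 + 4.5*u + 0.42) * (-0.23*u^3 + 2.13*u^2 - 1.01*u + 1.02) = -0.6509*u^5 + 4.9929*u^4 + 6.6301*u^3 - 0.7638*u^2 + 4.1658*u + 0.4284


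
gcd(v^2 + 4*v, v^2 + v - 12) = v + 4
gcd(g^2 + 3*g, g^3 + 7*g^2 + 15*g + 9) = g + 3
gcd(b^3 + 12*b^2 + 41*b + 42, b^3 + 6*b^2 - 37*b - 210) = b + 7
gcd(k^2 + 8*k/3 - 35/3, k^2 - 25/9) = 1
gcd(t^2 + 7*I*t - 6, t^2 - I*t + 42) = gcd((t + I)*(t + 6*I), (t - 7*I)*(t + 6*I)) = t + 6*I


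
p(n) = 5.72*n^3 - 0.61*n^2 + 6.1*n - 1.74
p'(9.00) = 1385.08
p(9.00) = 4173.63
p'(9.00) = 1385.08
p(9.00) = 4173.63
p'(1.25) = 31.39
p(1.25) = 16.10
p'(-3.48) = 218.16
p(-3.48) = -271.42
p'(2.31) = 94.85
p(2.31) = 79.60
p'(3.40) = 200.32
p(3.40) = 236.77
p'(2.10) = 79.21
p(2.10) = 61.35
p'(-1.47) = 44.97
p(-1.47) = -30.19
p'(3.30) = 188.95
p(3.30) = 217.31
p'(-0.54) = 11.76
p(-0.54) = -6.11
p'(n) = 17.16*n^2 - 1.22*n + 6.1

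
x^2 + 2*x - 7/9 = (x - 1/3)*(x + 7/3)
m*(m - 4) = m^2 - 4*m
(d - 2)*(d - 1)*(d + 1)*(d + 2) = d^4 - 5*d^2 + 4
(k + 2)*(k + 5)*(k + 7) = k^3 + 14*k^2 + 59*k + 70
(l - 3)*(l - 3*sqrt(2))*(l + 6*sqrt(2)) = l^3 - 3*l^2 + 3*sqrt(2)*l^2 - 36*l - 9*sqrt(2)*l + 108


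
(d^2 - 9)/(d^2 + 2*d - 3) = (d - 3)/(d - 1)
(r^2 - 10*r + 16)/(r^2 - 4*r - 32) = (r - 2)/(r + 4)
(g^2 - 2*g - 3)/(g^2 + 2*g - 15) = (g + 1)/(g + 5)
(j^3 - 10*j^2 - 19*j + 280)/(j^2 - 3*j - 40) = j - 7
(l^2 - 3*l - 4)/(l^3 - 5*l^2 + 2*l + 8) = 1/(l - 2)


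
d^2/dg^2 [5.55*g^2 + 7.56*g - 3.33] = 11.1000000000000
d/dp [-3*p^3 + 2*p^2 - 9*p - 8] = -9*p^2 + 4*p - 9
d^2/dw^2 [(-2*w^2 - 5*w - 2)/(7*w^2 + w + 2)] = 14*(-33*w^3 - 30*w^2 + 24*w + 4)/(343*w^6 + 147*w^5 + 315*w^4 + 85*w^3 + 90*w^2 + 12*w + 8)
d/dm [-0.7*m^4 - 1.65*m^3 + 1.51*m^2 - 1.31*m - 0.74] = -2.8*m^3 - 4.95*m^2 + 3.02*m - 1.31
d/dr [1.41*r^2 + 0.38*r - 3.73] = 2.82*r + 0.38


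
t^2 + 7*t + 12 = (t + 3)*(t + 4)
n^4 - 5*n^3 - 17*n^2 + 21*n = n*(n - 7)*(n - 1)*(n + 3)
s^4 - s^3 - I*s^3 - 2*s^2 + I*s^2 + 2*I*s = s*(s - 2)*(s + 1)*(s - I)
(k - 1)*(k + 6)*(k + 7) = k^3 + 12*k^2 + 29*k - 42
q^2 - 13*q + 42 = (q - 7)*(q - 6)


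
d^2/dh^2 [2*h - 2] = 0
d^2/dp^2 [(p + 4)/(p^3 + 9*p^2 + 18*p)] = 6*(-p*(p^2 + 9*p + 18)*(p^2 + 6*p + (p + 3)*(p + 4) + 6) + 3*(p + 4)*(p^2 + 6*p + 6)^2)/(p^3*(p^2 + 9*p + 18)^3)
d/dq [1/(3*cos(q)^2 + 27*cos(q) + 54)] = (2*cos(q) + 9)*sin(q)/(3*(cos(q)^2 + 9*cos(q) + 18)^2)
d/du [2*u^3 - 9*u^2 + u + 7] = 6*u^2 - 18*u + 1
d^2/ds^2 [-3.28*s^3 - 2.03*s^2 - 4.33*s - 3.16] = -19.68*s - 4.06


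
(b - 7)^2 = b^2 - 14*b + 49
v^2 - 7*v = v*(v - 7)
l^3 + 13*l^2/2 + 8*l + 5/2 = (l + 1/2)*(l + 1)*(l + 5)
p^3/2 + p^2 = p^2*(p/2 + 1)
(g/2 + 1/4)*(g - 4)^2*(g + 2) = g^4/2 - 11*g^3/4 - 3*g^2/2 + 16*g + 8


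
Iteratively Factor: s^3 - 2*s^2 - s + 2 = (s + 1)*(s^2 - 3*s + 2) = (s - 1)*(s + 1)*(s - 2)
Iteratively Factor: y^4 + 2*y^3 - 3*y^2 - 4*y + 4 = (y + 2)*(y^3 - 3*y + 2) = (y - 1)*(y + 2)*(y^2 + y - 2) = (y - 1)*(y + 2)^2*(y - 1)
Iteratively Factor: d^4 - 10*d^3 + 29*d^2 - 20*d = (d - 4)*(d^3 - 6*d^2 + 5*d) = (d - 4)*(d - 1)*(d^2 - 5*d) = (d - 5)*(d - 4)*(d - 1)*(d)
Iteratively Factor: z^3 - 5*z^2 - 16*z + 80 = (z + 4)*(z^2 - 9*z + 20) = (z - 5)*(z + 4)*(z - 4)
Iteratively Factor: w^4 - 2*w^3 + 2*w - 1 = (w - 1)*(w^3 - w^2 - w + 1) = (w - 1)*(w + 1)*(w^2 - 2*w + 1) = (w - 1)^2*(w + 1)*(w - 1)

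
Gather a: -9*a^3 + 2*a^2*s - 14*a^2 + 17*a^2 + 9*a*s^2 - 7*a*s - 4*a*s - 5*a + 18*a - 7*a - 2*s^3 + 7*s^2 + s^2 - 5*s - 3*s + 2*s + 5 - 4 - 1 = -9*a^3 + a^2*(2*s + 3) + a*(9*s^2 - 11*s + 6) - 2*s^3 + 8*s^2 - 6*s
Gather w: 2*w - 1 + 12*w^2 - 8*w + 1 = 12*w^2 - 6*w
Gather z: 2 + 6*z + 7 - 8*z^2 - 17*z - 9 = -8*z^2 - 11*z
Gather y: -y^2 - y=-y^2 - y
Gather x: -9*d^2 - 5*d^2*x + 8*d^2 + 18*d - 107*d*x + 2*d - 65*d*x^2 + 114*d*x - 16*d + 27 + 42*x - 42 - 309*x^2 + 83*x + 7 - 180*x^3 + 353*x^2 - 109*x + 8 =-d^2 + 4*d - 180*x^3 + x^2*(44 - 65*d) + x*(-5*d^2 + 7*d + 16)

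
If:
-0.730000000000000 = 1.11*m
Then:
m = -0.66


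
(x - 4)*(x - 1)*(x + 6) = x^3 + x^2 - 26*x + 24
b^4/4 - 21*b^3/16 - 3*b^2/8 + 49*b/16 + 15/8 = (b/4 + 1/4)*(b - 5)*(b - 2)*(b + 3/4)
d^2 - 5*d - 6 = (d - 6)*(d + 1)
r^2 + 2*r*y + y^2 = (r + y)^2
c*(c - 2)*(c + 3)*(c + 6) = c^4 + 7*c^3 - 36*c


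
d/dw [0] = 0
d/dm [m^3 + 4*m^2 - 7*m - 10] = 3*m^2 + 8*m - 7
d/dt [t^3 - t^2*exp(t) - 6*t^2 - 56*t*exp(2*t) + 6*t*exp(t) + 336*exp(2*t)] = -t^2*exp(t) + 3*t^2 - 112*t*exp(2*t) + 4*t*exp(t) - 12*t + 616*exp(2*t) + 6*exp(t)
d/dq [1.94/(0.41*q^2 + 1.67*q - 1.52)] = (-1.5908*q - 3.2398)/(0.41*q^2 + 1.67*q - 1.52)^2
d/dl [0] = 0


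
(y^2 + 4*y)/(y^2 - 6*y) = (y + 4)/(y - 6)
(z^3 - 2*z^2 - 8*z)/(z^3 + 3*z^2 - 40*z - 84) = z*(z - 4)/(z^2 + z - 42)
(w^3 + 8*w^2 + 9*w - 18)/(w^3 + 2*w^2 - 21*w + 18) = (w + 3)/(w - 3)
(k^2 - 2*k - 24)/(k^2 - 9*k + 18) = (k + 4)/(k - 3)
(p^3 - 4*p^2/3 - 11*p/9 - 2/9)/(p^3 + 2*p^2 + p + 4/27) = 3*(p - 2)/(3*p + 4)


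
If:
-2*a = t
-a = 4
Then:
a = -4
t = 8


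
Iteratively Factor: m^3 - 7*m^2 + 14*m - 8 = (m - 1)*(m^2 - 6*m + 8) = (m - 4)*(m - 1)*(m - 2)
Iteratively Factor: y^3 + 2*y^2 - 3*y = (y - 1)*(y^2 + 3*y) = (y - 1)*(y + 3)*(y)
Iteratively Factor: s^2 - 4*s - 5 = (s - 5)*(s + 1)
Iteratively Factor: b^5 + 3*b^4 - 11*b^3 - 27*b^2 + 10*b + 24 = (b + 2)*(b^4 + b^3 - 13*b^2 - b + 12) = (b + 1)*(b + 2)*(b^3 - 13*b + 12) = (b - 3)*(b + 1)*(b + 2)*(b^2 + 3*b - 4) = (b - 3)*(b + 1)*(b + 2)*(b + 4)*(b - 1)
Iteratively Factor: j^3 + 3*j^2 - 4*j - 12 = (j + 3)*(j^2 - 4) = (j - 2)*(j + 3)*(j + 2)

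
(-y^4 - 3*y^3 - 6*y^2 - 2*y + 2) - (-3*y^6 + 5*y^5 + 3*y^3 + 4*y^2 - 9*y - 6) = 3*y^6 - 5*y^5 - y^4 - 6*y^3 - 10*y^2 + 7*y + 8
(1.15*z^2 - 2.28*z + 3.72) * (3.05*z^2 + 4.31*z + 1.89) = 3.5075*z^4 - 1.9975*z^3 + 3.6927*z^2 + 11.724*z + 7.0308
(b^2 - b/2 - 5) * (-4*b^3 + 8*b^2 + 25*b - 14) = -4*b^5 + 10*b^4 + 41*b^3 - 133*b^2/2 - 118*b + 70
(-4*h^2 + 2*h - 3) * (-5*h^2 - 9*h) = 20*h^4 + 26*h^3 - 3*h^2 + 27*h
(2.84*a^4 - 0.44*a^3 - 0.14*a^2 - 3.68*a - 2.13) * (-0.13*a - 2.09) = -0.3692*a^5 - 5.8784*a^4 + 0.9378*a^3 + 0.771*a^2 + 7.9681*a + 4.4517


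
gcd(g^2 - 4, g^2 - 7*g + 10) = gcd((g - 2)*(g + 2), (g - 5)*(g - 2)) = g - 2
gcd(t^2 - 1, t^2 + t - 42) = 1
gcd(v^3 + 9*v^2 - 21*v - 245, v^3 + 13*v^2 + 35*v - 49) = v^2 + 14*v + 49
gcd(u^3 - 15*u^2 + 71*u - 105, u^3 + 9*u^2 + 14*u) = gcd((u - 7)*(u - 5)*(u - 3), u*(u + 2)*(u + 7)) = 1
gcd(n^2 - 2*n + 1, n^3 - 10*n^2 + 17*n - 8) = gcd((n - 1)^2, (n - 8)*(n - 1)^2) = n^2 - 2*n + 1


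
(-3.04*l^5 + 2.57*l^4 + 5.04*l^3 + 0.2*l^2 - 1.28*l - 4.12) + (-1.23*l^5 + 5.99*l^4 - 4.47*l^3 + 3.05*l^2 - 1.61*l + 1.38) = -4.27*l^5 + 8.56*l^4 + 0.57*l^3 + 3.25*l^2 - 2.89*l - 2.74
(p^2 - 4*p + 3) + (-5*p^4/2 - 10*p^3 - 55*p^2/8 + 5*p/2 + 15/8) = -5*p^4/2 - 10*p^3 - 47*p^2/8 - 3*p/2 + 39/8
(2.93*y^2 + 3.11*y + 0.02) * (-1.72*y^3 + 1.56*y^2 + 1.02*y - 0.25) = -5.0396*y^5 - 0.7784*y^4 + 7.8058*y^3 + 2.4709*y^2 - 0.7571*y - 0.005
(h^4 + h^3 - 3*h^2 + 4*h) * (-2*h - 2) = -2*h^5 - 4*h^4 + 4*h^3 - 2*h^2 - 8*h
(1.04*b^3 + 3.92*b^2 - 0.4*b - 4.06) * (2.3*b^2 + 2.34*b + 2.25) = 2.392*b^5 + 11.4496*b^4 + 10.5928*b^3 - 1.454*b^2 - 10.4004*b - 9.135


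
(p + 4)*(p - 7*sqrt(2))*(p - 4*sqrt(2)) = p^3 - 11*sqrt(2)*p^2 + 4*p^2 - 44*sqrt(2)*p + 56*p + 224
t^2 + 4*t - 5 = (t - 1)*(t + 5)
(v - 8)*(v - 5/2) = v^2 - 21*v/2 + 20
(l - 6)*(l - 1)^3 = l^4 - 9*l^3 + 21*l^2 - 19*l + 6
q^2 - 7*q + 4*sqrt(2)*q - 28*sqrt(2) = (q - 7)*(q + 4*sqrt(2))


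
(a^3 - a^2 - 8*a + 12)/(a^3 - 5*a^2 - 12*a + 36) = (a - 2)/(a - 6)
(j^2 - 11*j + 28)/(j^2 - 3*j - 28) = (j - 4)/(j + 4)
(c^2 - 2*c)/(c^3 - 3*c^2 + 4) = c/(c^2 - c - 2)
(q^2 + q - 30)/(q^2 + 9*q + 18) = (q - 5)/(q + 3)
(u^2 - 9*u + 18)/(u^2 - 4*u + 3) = (u - 6)/(u - 1)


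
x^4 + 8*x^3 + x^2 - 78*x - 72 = (x - 3)*(x + 1)*(x + 4)*(x + 6)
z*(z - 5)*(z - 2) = z^3 - 7*z^2 + 10*z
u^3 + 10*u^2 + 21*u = u*(u + 3)*(u + 7)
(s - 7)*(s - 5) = s^2 - 12*s + 35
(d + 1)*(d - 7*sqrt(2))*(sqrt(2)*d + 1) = sqrt(2)*d^3 - 13*d^2 + sqrt(2)*d^2 - 13*d - 7*sqrt(2)*d - 7*sqrt(2)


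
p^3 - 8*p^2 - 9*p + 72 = (p - 8)*(p - 3)*(p + 3)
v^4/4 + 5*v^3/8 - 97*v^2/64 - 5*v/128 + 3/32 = (v/4 + 1)*(v - 3/2)*(v - 1/4)*(v + 1/4)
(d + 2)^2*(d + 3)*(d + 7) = d^4 + 14*d^3 + 65*d^2 + 124*d + 84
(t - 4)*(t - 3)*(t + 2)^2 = t^4 - 3*t^3 - 12*t^2 + 20*t + 48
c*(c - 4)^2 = c^3 - 8*c^2 + 16*c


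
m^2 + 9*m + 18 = (m + 3)*(m + 6)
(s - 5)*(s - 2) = s^2 - 7*s + 10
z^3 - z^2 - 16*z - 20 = (z - 5)*(z + 2)^2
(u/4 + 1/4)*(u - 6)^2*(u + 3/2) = u^4/4 - 19*u^3/8 + 15*u^2/8 + 18*u + 27/2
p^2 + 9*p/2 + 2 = (p + 1/2)*(p + 4)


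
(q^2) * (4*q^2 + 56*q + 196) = 4*q^4 + 56*q^3 + 196*q^2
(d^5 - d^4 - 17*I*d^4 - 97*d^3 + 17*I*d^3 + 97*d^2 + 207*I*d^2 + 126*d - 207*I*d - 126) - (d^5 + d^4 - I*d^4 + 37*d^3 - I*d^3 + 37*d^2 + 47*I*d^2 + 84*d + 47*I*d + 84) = -2*d^4 - 16*I*d^4 - 134*d^3 + 18*I*d^3 + 60*d^2 + 160*I*d^2 + 42*d - 254*I*d - 210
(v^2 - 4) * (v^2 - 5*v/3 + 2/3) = v^4 - 5*v^3/3 - 10*v^2/3 + 20*v/3 - 8/3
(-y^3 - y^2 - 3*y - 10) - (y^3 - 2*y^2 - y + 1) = -2*y^3 + y^2 - 2*y - 11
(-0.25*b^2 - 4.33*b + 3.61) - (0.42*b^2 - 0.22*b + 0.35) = -0.67*b^2 - 4.11*b + 3.26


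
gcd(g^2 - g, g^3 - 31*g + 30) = g - 1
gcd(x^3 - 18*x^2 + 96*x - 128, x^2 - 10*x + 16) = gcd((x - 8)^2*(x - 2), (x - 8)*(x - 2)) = x^2 - 10*x + 16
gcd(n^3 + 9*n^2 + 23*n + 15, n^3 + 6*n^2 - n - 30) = n^2 + 8*n + 15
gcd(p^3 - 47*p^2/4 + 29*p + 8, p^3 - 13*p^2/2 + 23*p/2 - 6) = p - 4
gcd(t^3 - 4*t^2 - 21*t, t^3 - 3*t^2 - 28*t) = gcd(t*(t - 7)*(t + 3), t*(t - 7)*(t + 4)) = t^2 - 7*t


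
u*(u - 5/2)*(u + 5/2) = u^3 - 25*u/4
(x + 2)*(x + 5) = x^2 + 7*x + 10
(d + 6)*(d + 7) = d^2 + 13*d + 42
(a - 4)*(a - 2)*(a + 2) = a^3 - 4*a^2 - 4*a + 16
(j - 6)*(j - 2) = j^2 - 8*j + 12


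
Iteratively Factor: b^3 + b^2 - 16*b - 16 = (b + 4)*(b^2 - 3*b - 4) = (b + 1)*(b + 4)*(b - 4)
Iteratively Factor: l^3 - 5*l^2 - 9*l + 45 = (l + 3)*(l^2 - 8*l + 15) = (l - 3)*(l + 3)*(l - 5)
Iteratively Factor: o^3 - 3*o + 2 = (o + 2)*(o^2 - 2*o + 1) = (o - 1)*(o + 2)*(o - 1)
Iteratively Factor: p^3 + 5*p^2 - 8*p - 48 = (p + 4)*(p^2 + p - 12) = (p + 4)^2*(p - 3)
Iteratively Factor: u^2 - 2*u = (u)*(u - 2)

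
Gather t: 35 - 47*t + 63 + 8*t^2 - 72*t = 8*t^2 - 119*t + 98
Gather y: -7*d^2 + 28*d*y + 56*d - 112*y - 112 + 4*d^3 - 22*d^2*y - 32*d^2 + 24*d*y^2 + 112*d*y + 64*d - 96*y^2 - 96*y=4*d^3 - 39*d^2 + 120*d + y^2*(24*d - 96) + y*(-22*d^2 + 140*d - 208) - 112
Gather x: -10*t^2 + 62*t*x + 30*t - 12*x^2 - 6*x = -10*t^2 + 30*t - 12*x^2 + x*(62*t - 6)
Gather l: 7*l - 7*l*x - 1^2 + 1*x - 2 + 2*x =l*(7 - 7*x) + 3*x - 3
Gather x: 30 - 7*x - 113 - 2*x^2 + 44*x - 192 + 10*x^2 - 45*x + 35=8*x^2 - 8*x - 240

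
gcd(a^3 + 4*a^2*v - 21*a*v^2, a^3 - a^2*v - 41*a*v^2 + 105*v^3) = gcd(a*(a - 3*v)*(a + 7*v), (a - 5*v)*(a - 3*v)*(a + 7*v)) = -a^2 - 4*a*v + 21*v^2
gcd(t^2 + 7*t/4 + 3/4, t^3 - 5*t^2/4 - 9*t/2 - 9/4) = t^2 + 7*t/4 + 3/4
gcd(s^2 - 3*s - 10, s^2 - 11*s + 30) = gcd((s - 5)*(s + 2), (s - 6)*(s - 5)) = s - 5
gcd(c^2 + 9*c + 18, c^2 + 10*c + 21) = c + 3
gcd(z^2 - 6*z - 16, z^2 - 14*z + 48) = z - 8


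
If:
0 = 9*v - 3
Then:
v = 1/3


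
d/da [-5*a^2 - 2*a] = -10*a - 2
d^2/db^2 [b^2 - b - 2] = 2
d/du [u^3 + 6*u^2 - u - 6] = 3*u^2 + 12*u - 1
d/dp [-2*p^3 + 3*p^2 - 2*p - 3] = -6*p^2 + 6*p - 2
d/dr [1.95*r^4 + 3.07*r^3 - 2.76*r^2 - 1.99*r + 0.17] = 7.8*r^3 + 9.21*r^2 - 5.52*r - 1.99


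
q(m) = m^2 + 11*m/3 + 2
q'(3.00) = 9.67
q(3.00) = 22.00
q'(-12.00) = -20.33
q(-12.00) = 102.00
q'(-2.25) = -0.83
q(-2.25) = -1.19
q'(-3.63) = -3.59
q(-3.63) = 1.87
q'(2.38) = 8.43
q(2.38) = 16.39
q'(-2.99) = -2.31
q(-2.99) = -0.02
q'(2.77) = 9.21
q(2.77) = 19.83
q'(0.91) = 5.49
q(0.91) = 6.16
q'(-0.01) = 3.65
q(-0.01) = 1.96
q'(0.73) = 5.13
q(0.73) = 5.21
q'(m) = 2*m + 11/3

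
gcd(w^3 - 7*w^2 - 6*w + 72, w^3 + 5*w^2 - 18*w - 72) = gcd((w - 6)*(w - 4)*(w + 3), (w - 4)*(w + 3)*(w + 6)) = w^2 - w - 12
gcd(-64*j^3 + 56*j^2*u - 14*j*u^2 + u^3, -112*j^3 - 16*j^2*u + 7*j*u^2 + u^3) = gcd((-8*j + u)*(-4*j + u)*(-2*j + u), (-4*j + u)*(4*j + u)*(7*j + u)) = -4*j + u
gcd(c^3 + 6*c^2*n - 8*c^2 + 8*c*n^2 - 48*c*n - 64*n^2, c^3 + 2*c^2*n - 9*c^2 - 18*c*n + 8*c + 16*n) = c^2 + 2*c*n - 8*c - 16*n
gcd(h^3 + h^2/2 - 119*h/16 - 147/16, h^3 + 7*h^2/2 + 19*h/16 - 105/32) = h + 7/4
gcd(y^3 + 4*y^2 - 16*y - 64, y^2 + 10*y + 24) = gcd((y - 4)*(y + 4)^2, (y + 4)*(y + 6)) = y + 4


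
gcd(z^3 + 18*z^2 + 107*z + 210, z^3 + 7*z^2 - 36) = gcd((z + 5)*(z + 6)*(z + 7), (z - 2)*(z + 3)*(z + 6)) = z + 6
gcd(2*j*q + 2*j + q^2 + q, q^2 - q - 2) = q + 1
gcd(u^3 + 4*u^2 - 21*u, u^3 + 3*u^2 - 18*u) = u^2 - 3*u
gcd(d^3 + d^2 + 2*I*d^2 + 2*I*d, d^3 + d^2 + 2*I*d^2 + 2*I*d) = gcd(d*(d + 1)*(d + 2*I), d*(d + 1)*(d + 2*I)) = d^3 + d^2*(1 + 2*I) + 2*I*d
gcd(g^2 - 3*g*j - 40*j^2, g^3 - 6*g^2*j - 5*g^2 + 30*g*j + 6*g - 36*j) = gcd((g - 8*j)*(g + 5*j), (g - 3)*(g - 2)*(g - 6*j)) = 1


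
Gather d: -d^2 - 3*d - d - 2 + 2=-d^2 - 4*d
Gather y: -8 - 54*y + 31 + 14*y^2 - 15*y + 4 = 14*y^2 - 69*y + 27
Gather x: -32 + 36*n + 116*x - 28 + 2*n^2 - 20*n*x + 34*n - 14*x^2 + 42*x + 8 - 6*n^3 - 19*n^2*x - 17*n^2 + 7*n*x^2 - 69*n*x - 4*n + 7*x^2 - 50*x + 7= -6*n^3 - 15*n^2 + 66*n + x^2*(7*n - 7) + x*(-19*n^2 - 89*n + 108) - 45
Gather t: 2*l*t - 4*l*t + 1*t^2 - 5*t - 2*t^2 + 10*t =-t^2 + t*(5 - 2*l)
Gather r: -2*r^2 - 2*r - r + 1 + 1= -2*r^2 - 3*r + 2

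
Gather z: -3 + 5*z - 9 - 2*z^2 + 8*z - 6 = -2*z^2 + 13*z - 18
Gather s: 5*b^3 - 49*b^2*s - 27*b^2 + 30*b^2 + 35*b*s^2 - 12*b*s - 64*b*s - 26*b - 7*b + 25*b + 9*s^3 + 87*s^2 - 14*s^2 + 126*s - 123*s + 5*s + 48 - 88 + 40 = 5*b^3 + 3*b^2 - 8*b + 9*s^3 + s^2*(35*b + 73) + s*(-49*b^2 - 76*b + 8)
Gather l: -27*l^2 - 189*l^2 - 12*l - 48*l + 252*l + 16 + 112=-216*l^2 + 192*l + 128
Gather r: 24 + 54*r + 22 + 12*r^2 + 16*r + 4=12*r^2 + 70*r + 50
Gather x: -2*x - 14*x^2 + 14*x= -14*x^2 + 12*x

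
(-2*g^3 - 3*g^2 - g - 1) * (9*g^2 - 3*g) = -18*g^5 - 21*g^4 - 6*g^2 + 3*g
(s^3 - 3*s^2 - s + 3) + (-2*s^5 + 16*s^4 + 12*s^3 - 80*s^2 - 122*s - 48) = -2*s^5 + 16*s^4 + 13*s^3 - 83*s^2 - 123*s - 45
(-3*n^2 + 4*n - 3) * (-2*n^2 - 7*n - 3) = 6*n^4 + 13*n^3 - 13*n^2 + 9*n + 9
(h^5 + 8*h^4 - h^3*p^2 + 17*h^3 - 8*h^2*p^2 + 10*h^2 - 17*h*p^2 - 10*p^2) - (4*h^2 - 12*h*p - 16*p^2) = h^5 + 8*h^4 - h^3*p^2 + 17*h^3 - 8*h^2*p^2 + 6*h^2 - 17*h*p^2 + 12*h*p + 6*p^2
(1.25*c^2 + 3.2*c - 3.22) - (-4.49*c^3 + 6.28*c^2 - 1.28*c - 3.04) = 4.49*c^3 - 5.03*c^2 + 4.48*c - 0.18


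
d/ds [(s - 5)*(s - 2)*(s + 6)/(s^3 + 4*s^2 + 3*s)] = 5*(s^4 + 14*s^3 - 11*s^2 - 96*s - 36)/(s^2*(s^4 + 8*s^3 + 22*s^2 + 24*s + 9))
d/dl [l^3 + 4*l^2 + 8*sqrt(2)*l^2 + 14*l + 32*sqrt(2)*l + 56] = 3*l^2 + 8*l + 16*sqrt(2)*l + 14 + 32*sqrt(2)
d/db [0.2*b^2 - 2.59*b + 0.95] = 0.4*b - 2.59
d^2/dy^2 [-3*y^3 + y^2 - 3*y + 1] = 2 - 18*y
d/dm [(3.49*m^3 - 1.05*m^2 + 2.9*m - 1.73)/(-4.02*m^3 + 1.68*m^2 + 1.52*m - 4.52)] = (1.6422*m^4 + 33.9256*m^3 - 74.6562*m^2 + 15.3048*m - 10.4784)/(16.1604*m^6 - 13.5072*m^5 - 9.3984*m^4 + 41.448*m^3 - 12.8768*m^2 - 13.7408*m + 20.4304)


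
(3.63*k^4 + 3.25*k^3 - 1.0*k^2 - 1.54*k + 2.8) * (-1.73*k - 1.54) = -6.2799*k^5 - 11.2127*k^4 - 3.275*k^3 + 4.2042*k^2 - 2.4724*k - 4.312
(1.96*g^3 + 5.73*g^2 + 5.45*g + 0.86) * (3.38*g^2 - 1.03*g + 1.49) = 6.6248*g^5 + 17.3486*g^4 + 15.4395*g^3 + 5.831*g^2 + 7.2347*g + 1.2814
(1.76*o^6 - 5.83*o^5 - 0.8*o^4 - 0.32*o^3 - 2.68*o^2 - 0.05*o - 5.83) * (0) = 0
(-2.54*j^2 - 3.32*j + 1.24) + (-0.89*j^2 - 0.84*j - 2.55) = -3.43*j^2 - 4.16*j - 1.31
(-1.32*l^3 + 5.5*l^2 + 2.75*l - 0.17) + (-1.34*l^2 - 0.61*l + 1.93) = -1.32*l^3 + 4.16*l^2 + 2.14*l + 1.76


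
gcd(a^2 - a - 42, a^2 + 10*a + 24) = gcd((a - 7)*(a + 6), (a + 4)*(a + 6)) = a + 6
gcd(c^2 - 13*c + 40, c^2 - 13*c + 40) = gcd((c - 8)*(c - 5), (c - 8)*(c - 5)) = c^2 - 13*c + 40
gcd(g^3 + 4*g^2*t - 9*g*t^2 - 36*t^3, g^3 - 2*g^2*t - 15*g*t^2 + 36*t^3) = -g^2 - g*t + 12*t^2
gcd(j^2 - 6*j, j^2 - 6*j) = j^2 - 6*j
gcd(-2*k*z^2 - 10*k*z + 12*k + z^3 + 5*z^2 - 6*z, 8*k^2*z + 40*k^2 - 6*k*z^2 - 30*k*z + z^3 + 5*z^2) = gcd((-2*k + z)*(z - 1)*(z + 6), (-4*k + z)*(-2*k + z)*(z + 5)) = -2*k + z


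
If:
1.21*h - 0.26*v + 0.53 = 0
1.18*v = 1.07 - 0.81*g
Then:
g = 1.32098765432099 - 1.45679012345679*v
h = 0.214876033057851*v - 0.43801652892562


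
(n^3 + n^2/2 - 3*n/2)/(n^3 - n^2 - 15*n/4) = 2*(n - 1)/(2*n - 5)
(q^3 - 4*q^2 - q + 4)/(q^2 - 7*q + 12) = (q^2 - 1)/(q - 3)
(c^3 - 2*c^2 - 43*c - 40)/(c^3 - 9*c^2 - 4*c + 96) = (c^2 + 6*c + 5)/(c^2 - c - 12)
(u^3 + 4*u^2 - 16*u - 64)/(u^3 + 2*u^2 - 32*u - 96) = (u - 4)/(u - 6)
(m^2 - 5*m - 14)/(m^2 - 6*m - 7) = (m + 2)/(m + 1)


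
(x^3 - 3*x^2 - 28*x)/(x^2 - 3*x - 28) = x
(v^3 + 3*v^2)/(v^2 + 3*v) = v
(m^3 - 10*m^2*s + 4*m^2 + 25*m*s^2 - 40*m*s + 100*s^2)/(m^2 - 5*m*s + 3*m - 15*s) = (m^2 - 5*m*s + 4*m - 20*s)/(m + 3)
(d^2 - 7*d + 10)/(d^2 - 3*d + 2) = (d - 5)/(d - 1)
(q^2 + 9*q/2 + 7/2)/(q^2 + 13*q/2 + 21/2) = (q + 1)/(q + 3)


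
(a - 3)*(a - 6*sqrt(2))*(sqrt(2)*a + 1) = sqrt(2)*a^3 - 11*a^2 - 3*sqrt(2)*a^2 - 6*sqrt(2)*a + 33*a + 18*sqrt(2)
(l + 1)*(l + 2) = l^2 + 3*l + 2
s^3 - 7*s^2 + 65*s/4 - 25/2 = (s - 5/2)^2*(s - 2)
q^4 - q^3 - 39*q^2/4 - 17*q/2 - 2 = (q - 4)*(q + 1/2)^2*(q + 2)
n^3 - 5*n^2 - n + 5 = (n - 5)*(n - 1)*(n + 1)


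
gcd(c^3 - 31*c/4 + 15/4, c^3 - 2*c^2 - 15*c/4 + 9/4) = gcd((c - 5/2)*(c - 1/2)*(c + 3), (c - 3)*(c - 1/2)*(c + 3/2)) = c - 1/2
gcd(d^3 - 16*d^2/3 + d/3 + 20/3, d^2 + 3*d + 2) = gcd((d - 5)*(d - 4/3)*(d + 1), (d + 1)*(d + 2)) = d + 1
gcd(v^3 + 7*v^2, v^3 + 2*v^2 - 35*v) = v^2 + 7*v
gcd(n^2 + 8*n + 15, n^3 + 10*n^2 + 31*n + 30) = n^2 + 8*n + 15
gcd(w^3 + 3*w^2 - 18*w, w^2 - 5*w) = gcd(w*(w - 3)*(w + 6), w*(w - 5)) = w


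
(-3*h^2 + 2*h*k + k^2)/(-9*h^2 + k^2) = (h - k)/(3*h - k)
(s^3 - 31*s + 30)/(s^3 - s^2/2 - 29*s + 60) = 2*(s^2 - 6*s + 5)/(2*s^2 - 13*s + 20)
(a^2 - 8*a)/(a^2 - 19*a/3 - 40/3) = 3*a/(3*a + 5)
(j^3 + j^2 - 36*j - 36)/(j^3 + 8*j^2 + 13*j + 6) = (j - 6)/(j + 1)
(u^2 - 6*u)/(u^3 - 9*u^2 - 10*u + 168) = u/(u^2 - 3*u - 28)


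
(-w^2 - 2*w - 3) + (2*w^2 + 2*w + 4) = w^2 + 1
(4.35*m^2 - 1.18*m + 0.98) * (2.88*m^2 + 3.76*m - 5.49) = 12.528*m^4 + 12.9576*m^3 - 25.4959*m^2 + 10.163*m - 5.3802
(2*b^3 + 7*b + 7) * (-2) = -4*b^3 - 14*b - 14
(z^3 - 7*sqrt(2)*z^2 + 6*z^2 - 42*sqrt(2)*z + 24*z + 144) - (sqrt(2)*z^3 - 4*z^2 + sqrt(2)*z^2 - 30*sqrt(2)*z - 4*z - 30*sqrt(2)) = -sqrt(2)*z^3 + z^3 - 8*sqrt(2)*z^2 + 10*z^2 - 12*sqrt(2)*z + 28*z + 30*sqrt(2) + 144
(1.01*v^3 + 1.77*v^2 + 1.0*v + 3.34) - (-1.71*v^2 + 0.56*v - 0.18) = 1.01*v^3 + 3.48*v^2 + 0.44*v + 3.52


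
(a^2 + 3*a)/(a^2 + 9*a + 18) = a/(a + 6)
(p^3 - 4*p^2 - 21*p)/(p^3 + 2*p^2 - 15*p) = (p^2 - 4*p - 21)/(p^2 + 2*p - 15)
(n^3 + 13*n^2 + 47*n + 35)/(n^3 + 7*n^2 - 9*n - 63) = (n^2 + 6*n + 5)/(n^2 - 9)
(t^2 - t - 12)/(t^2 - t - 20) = (-t^2 + t + 12)/(-t^2 + t + 20)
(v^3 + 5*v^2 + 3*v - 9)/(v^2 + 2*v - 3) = v + 3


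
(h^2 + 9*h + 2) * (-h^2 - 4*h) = -h^4 - 13*h^3 - 38*h^2 - 8*h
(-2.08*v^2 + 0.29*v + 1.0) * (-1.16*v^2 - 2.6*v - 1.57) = 2.4128*v^4 + 5.0716*v^3 + 1.3516*v^2 - 3.0553*v - 1.57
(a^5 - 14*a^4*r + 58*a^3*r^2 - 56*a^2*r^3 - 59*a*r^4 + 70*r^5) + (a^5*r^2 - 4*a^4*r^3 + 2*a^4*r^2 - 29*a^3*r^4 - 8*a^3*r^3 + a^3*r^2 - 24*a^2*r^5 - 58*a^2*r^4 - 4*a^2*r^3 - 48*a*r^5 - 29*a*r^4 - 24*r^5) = a^5*r^2 + a^5 - 4*a^4*r^3 + 2*a^4*r^2 - 14*a^4*r - 29*a^3*r^4 - 8*a^3*r^3 + 59*a^3*r^2 - 24*a^2*r^5 - 58*a^2*r^4 - 60*a^2*r^3 - 48*a*r^5 - 88*a*r^4 + 46*r^5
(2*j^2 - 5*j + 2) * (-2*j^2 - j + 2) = -4*j^4 + 8*j^3 + 5*j^2 - 12*j + 4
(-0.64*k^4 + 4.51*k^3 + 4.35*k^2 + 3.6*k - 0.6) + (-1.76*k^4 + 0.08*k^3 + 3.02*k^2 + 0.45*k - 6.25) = -2.4*k^4 + 4.59*k^3 + 7.37*k^2 + 4.05*k - 6.85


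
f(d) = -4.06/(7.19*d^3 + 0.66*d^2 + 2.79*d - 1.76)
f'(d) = -4.06*(-21.57*d^2 - 1.32*d - 2.79)/(7.19*d^3 + 0.66*d^2 + 2.79*d - 1.76)^2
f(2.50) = -0.03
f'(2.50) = 0.04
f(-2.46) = 0.04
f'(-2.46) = 0.04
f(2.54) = -0.03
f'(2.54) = 0.04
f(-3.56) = 0.01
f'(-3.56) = 0.01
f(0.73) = -1.19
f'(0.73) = 5.28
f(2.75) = -0.03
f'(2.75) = 0.03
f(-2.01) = 0.06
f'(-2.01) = 0.09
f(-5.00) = 0.00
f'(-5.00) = 0.00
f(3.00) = -0.02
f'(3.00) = 0.02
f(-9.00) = 0.00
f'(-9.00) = 0.00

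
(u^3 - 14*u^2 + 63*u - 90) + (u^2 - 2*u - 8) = u^3 - 13*u^2 + 61*u - 98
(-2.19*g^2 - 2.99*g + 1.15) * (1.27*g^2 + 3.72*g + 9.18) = -2.7813*g^4 - 11.9441*g^3 - 29.7665*g^2 - 23.1702*g + 10.557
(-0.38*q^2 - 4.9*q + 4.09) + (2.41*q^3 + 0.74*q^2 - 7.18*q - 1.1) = 2.41*q^3 + 0.36*q^2 - 12.08*q + 2.99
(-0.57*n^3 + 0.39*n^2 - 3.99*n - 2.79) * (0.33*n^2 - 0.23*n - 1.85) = -0.1881*n^5 + 0.2598*n^4 - 0.3519*n^3 - 0.7245*n^2 + 8.0232*n + 5.1615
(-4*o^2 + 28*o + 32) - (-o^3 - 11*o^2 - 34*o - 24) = o^3 + 7*o^2 + 62*o + 56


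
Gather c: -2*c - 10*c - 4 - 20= -12*c - 24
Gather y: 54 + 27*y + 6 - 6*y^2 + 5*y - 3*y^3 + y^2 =-3*y^3 - 5*y^2 + 32*y + 60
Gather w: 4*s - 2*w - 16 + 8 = 4*s - 2*w - 8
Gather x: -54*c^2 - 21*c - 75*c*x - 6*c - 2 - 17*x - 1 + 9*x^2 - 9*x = -54*c^2 - 27*c + 9*x^2 + x*(-75*c - 26) - 3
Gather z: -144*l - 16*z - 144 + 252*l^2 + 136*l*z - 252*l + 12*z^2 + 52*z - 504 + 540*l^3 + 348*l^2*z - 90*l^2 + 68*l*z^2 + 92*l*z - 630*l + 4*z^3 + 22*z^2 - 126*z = 540*l^3 + 162*l^2 - 1026*l + 4*z^3 + z^2*(68*l + 34) + z*(348*l^2 + 228*l - 90) - 648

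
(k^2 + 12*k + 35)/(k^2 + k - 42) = (k + 5)/(k - 6)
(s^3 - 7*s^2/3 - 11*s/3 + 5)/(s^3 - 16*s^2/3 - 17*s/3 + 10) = (s - 3)/(s - 6)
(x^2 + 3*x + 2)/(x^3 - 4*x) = (x + 1)/(x*(x - 2))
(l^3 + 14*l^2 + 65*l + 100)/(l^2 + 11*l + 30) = (l^2 + 9*l + 20)/(l + 6)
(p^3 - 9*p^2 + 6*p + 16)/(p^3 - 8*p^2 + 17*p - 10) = (p^2 - 7*p - 8)/(p^2 - 6*p + 5)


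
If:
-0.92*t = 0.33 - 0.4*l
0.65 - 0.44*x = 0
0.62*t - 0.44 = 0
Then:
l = 2.46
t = 0.71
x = 1.48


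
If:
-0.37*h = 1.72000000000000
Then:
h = -4.65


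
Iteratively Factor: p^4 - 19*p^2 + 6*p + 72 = (p + 2)*(p^3 - 2*p^2 - 15*p + 36) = (p - 3)*(p + 2)*(p^2 + p - 12) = (p - 3)*(p + 2)*(p + 4)*(p - 3)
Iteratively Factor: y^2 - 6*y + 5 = (y - 1)*(y - 5)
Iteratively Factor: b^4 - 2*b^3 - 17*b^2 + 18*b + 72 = (b - 3)*(b^3 + b^2 - 14*b - 24) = (b - 3)*(b + 3)*(b^2 - 2*b - 8) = (b - 3)*(b + 2)*(b + 3)*(b - 4)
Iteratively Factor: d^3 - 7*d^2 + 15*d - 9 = (d - 3)*(d^2 - 4*d + 3) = (d - 3)*(d - 1)*(d - 3)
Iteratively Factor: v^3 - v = (v + 1)*(v^2 - v) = (v - 1)*(v + 1)*(v)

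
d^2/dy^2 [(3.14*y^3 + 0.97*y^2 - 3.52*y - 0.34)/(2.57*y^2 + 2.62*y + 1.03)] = (-5.6843418860808e-14*y^4 - 33.0766479999999*y^3 + 21.961506*y^2 + 62.157972*y + 18.188526)/(16.974593*y^6 + 51.914514*y^5 + 73.333665*y^4 + 59.59714*y^3 + 29.390535*y^2 + 8.338674*y + 1.092727)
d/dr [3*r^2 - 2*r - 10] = 6*r - 2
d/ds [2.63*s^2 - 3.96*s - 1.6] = 5.26*s - 3.96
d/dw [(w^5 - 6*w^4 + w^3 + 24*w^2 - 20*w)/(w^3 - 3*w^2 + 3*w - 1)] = (2*w^4 - 9*w^3 + 15*w^2 - 12*w - 20)/(w^3 - 3*w^2 + 3*w - 1)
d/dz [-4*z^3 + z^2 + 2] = 2*z*(1 - 6*z)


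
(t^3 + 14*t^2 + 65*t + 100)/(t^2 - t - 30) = (t^2 + 9*t + 20)/(t - 6)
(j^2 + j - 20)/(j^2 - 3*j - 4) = (j + 5)/(j + 1)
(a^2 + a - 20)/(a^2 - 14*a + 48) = (a^2 + a - 20)/(a^2 - 14*a + 48)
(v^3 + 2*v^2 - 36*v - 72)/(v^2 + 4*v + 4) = (v^2 - 36)/(v + 2)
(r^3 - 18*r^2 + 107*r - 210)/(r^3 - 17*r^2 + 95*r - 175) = (r - 6)/(r - 5)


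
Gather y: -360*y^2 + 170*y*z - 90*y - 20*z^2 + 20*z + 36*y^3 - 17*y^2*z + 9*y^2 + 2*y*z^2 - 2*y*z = 36*y^3 + y^2*(-17*z - 351) + y*(2*z^2 + 168*z - 90) - 20*z^2 + 20*z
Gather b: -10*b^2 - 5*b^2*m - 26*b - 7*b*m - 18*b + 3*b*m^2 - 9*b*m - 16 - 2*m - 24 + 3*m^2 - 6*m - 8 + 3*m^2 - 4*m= b^2*(-5*m - 10) + b*(3*m^2 - 16*m - 44) + 6*m^2 - 12*m - 48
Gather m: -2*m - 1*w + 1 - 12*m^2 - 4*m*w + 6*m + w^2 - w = -12*m^2 + m*(4 - 4*w) + w^2 - 2*w + 1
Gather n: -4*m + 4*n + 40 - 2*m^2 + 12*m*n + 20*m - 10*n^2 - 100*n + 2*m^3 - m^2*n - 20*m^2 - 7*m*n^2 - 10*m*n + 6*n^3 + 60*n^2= 2*m^3 - 22*m^2 + 16*m + 6*n^3 + n^2*(50 - 7*m) + n*(-m^2 + 2*m - 96) + 40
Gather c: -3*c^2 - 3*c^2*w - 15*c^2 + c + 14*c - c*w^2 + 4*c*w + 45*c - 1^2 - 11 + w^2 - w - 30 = c^2*(-3*w - 18) + c*(-w^2 + 4*w + 60) + w^2 - w - 42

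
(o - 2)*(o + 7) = o^2 + 5*o - 14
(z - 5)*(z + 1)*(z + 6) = z^3 + 2*z^2 - 29*z - 30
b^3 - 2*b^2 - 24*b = b*(b - 6)*(b + 4)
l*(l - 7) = l^2 - 7*l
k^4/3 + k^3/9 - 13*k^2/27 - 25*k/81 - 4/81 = (k/3 + 1/3)*(k - 4/3)*(k + 1/3)^2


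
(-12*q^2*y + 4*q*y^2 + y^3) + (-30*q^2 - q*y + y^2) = -12*q^2*y - 30*q^2 + 4*q*y^2 - q*y + y^3 + y^2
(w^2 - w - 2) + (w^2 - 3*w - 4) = 2*w^2 - 4*w - 6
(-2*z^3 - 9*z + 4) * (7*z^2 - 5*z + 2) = -14*z^5 + 10*z^4 - 67*z^3 + 73*z^2 - 38*z + 8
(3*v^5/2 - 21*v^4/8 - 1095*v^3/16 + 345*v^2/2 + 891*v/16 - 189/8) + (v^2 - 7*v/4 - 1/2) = 3*v^5/2 - 21*v^4/8 - 1095*v^3/16 + 347*v^2/2 + 863*v/16 - 193/8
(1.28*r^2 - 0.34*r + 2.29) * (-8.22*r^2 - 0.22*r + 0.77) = -10.5216*r^4 + 2.5132*r^3 - 17.7634*r^2 - 0.7656*r + 1.7633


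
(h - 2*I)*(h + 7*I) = h^2 + 5*I*h + 14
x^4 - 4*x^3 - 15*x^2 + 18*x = x*(x - 6)*(x - 1)*(x + 3)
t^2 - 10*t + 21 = (t - 7)*(t - 3)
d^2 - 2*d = d*(d - 2)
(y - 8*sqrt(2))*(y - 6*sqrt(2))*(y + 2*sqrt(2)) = y^3 - 12*sqrt(2)*y^2 + 40*y + 192*sqrt(2)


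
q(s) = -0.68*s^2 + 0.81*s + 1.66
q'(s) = 0.81 - 1.36*s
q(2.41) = -0.34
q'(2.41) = -2.47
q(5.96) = -17.67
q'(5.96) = -7.30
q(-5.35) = -22.14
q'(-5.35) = 8.09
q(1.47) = 1.38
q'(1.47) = -1.19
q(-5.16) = -20.63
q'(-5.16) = 7.83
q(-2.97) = -6.74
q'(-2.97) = 4.85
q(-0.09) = 1.58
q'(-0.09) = 0.93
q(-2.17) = -3.30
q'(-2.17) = 3.76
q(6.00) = -17.96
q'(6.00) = -7.35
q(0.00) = 1.66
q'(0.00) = 0.81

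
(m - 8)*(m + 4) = m^2 - 4*m - 32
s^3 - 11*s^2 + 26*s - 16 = (s - 8)*(s - 2)*(s - 1)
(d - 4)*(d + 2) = d^2 - 2*d - 8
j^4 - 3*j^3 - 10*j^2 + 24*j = j*(j - 4)*(j - 2)*(j + 3)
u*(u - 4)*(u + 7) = u^3 + 3*u^2 - 28*u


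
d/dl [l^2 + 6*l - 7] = 2*l + 6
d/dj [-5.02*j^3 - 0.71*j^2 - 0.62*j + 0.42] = -15.06*j^2 - 1.42*j - 0.62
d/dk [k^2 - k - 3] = 2*k - 1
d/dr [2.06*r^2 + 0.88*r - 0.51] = 4.12*r + 0.88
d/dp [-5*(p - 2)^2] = 20 - 10*p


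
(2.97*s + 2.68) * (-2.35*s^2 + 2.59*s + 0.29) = -6.9795*s^3 + 1.3943*s^2 + 7.8025*s + 0.7772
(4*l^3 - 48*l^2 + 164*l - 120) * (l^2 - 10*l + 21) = 4*l^5 - 88*l^4 + 728*l^3 - 2768*l^2 + 4644*l - 2520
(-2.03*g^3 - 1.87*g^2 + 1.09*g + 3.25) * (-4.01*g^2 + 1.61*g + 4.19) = 8.1403*g^5 + 4.2304*g^4 - 15.8873*g^3 - 19.1129*g^2 + 9.7996*g + 13.6175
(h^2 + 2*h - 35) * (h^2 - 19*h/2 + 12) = h^4 - 15*h^3/2 - 42*h^2 + 713*h/2 - 420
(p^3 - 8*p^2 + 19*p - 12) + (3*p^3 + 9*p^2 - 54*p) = 4*p^3 + p^2 - 35*p - 12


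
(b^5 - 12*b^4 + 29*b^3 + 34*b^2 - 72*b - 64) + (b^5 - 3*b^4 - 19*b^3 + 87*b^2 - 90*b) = 2*b^5 - 15*b^4 + 10*b^3 + 121*b^2 - 162*b - 64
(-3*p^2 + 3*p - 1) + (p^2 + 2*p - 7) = -2*p^2 + 5*p - 8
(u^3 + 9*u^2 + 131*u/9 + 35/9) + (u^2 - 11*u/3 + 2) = u^3 + 10*u^2 + 98*u/9 + 53/9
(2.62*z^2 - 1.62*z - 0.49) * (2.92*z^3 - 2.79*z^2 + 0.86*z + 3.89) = 7.6504*z^5 - 12.0402*z^4 + 5.3422*z^3 + 10.1657*z^2 - 6.7232*z - 1.9061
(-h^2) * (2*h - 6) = -2*h^3 + 6*h^2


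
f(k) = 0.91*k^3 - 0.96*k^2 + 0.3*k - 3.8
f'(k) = 2.73*k^2 - 1.92*k + 0.3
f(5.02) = 88.63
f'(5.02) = 59.46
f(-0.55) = -4.41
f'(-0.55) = 2.18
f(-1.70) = -11.56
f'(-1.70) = 11.45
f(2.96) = 12.28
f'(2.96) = 18.54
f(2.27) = 2.58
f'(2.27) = 10.01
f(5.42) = 114.51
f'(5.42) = 70.09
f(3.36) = 20.89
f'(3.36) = 24.67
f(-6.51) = -297.50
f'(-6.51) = 128.50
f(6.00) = 160.00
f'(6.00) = 87.06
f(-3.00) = -37.91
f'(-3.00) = 30.63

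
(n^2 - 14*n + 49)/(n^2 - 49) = (n - 7)/(n + 7)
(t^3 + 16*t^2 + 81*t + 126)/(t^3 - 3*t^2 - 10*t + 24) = (t^2 + 13*t + 42)/(t^2 - 6*t + 8)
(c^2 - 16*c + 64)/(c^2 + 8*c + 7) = (c^2 - 16*c + 64)/(c^2 + 8*c + 7)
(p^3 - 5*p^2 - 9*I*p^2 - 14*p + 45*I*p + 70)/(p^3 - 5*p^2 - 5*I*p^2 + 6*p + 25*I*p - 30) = (p^2 - 9*I*p - 14)/(p^2 - 5*I*p + 6)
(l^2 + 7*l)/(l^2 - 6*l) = (l + 7)/(l - 6)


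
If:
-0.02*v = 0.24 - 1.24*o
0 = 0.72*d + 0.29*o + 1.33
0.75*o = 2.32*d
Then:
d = -0.82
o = -2.54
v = -169.74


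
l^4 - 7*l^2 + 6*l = l*(l - 2)*(l - 1)*(l + 3)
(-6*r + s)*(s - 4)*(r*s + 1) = -6*r^2*s^2 + 24*r^2*s + r*s^3 - 4*r*s^2 - 6*r*s + 24*r + s^2 - 4*s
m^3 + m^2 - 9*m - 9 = (m - 3)*(m + 1)*(m + 3)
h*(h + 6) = h^2 + 6*h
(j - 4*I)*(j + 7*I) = j^2 + 3*I*j + 28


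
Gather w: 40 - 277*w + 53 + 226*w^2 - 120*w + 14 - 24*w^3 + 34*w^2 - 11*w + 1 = -24*w^3 + 260*w^2 - 408*w + 108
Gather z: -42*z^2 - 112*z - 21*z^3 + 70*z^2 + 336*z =-21*z^3 + 28*z^2 + 224*z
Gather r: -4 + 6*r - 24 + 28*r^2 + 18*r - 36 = 28*r^2 + 24*r - 64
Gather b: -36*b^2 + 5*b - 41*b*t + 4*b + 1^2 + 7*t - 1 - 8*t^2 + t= -36*b^2 + b*(9 - 41*t) - 8*t^2 + 8*t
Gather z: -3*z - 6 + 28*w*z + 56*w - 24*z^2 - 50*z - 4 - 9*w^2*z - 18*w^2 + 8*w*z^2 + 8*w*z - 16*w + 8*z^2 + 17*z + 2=-18*w^2 + 40*w + z^2*(8*w - 16) + z*(-9*w^2 + 36*w - 36) - 8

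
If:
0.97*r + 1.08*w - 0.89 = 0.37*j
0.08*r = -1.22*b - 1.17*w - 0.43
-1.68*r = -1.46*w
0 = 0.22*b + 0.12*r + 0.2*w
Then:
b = -1.33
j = 2.58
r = 0.83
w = 0.96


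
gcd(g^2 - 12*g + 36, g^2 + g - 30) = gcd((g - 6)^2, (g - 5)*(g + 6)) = 1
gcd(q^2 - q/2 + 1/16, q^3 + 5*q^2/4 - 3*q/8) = q - 1/4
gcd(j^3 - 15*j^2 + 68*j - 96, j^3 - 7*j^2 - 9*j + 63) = j - 3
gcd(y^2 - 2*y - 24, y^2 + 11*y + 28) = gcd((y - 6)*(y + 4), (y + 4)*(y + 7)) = y + 4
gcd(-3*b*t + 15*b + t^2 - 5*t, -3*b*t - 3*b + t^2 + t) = -3*b + t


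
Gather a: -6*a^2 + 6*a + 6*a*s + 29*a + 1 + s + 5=-6*a^2 + a*(6*s + 35) + s + 6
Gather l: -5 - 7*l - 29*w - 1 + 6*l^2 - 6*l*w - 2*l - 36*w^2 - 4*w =6*l^2 + l*(-6*w - 9) - 36*w^2 - 33*w - 6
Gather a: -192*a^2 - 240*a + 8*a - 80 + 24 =-192*a^2 - 232*a - 56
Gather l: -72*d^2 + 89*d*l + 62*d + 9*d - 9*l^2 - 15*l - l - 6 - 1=-72*d^2 + 71*d - 9*l^2 + l*(89*d - 16) - 7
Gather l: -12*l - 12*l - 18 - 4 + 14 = -24*l - 8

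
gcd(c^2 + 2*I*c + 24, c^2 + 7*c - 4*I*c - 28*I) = c - 4*I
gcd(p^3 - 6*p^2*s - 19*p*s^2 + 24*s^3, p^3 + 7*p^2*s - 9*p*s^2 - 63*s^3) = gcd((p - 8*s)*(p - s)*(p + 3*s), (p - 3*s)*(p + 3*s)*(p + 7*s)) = p + 3*s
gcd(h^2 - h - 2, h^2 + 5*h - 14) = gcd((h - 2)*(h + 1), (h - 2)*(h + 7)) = h - 2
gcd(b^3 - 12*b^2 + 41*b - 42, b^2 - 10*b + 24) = 1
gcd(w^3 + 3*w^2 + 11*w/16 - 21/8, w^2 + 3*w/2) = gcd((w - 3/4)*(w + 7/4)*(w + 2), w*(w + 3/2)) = 1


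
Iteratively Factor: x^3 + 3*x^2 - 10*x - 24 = (x - 3)*(x^2 + 6*x + 8) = (x - 3)*(x + 4)*(x + 2)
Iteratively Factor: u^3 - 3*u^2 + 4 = (u - 2)*(u^2 - u - 2) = (u - 2)^2*(u + 1)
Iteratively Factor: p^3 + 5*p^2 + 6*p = (p + 3)*(p^2 + 2*p) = (p + 2)*(p + 3)*(p)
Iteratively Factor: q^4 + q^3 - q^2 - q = (q + 1)*(q^3 - q) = q*(q + 1)*(q^2 - 1) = q*(q - 1)*(q + 1)*(q + 1)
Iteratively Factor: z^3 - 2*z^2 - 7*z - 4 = (z - 4)*(z^2 + 2*z + 1) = (z - 4)*(z + 1)*(z + 1)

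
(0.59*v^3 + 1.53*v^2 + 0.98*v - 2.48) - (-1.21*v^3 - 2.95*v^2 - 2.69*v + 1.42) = 1.8*v^3 + 4.48*v^2 + 3.67*v - 3.9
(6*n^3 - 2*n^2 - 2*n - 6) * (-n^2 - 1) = -6*n^5 + 2*n^4 - 4*n^3 + 8*n^2 + 2*n + 6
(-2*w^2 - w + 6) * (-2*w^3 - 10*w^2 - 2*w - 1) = 4*w^5 + 22*w^4 + 2*w^3 - 56*w^2 - 11*w - 6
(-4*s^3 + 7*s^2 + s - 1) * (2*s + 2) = -8*s^4 + 6*s^3 + 16*s^2 - 2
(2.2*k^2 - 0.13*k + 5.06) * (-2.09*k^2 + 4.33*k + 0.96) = -4.598*k^4 + 9.7977*k^3 - 9.0263*k^2 + 21.785*k + 4.8576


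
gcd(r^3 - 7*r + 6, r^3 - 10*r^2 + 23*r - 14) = r^2 - 3*r + 2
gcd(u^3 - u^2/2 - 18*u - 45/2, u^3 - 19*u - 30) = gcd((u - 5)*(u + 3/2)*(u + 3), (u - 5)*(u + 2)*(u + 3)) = u^2 - 2*u - 15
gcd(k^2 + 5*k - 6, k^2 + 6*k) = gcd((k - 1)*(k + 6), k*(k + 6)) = k + 6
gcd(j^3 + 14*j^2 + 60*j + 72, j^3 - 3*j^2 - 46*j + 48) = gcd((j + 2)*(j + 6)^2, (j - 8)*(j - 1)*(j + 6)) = j + 6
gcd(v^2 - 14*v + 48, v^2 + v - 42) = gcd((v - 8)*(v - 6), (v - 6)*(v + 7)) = v - 6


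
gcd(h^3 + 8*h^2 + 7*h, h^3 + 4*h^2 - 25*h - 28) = h^2 + 8*h + 7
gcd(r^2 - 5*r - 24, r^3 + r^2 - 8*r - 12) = 1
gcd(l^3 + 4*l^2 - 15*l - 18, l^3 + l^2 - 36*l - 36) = l^2 + 7*l + 6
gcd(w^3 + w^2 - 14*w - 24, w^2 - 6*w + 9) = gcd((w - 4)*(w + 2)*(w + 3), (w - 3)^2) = 1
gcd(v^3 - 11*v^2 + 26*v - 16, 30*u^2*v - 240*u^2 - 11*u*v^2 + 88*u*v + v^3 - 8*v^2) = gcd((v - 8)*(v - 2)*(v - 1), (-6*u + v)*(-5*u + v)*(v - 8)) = v - 8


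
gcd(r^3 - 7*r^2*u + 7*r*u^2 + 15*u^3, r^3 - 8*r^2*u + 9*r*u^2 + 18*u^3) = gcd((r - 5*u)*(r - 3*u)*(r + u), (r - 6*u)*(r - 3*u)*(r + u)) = r^2 - 2*r*u - 3*u^2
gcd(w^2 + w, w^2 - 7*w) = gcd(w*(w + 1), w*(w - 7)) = w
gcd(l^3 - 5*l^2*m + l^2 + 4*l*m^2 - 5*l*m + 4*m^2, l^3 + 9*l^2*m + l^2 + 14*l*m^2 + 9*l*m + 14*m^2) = l + 1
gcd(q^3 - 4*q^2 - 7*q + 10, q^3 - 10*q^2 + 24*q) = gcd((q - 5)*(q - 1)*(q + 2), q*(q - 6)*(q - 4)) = 1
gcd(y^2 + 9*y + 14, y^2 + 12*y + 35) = y + 7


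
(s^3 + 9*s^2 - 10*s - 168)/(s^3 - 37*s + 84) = (s + 6)/(s - 3)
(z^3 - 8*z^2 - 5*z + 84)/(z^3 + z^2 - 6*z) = (z^2 - 11*z + 28)/(z*(z - 2))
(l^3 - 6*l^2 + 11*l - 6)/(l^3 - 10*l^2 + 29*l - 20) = (l^2 - 5*l + 6)/(l^2 - 9*l + 20)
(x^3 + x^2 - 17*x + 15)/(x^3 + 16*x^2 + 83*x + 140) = (x^2 - 4*x + 3)/(x^2 + 11*x + 28)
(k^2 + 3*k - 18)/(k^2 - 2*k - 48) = (k - 3)/(k - 8)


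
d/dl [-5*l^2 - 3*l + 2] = -10*l - 3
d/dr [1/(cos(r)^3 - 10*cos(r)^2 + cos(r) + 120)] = (3*cos(r)^2 - 20*cos(r) + 1)*sin(r)/(cos(r)^3 - 10*cos(r)^2 + cos(r) + 120)^2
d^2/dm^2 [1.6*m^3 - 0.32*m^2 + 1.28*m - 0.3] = 9.6*m - 0.64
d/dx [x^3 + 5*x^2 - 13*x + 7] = 3*x^2 + 10*x - 13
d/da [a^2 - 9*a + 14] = 2*a - 9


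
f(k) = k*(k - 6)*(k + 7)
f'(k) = k*(k - 6) + k*(k + 7) + (k - 6)*(k + 7) = 3*k^2 + 2*k - 42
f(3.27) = -91.68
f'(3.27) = -3.38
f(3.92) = -89.04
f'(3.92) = 11.94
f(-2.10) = 83.35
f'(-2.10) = -32.97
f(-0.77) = 32.48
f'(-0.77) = -41.76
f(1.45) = -55.75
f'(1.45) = -32.79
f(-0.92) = 38.71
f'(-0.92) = -41.30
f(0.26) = -10.83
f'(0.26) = -41.28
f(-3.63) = 117.80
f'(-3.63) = -9.73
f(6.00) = 0.00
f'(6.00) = 78.00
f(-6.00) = 72.00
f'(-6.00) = 54.00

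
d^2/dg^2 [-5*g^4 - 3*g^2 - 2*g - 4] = -60*g^2 - 6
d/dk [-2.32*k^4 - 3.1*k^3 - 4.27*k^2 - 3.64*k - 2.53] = -9.28*k^3 - 9.3*k^2 - 8.54*k - 3.64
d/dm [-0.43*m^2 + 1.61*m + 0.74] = 1.61 - 0.86*m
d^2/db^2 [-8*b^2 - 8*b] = -16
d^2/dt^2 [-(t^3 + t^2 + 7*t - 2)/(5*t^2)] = 2*(6 - 7*t)/(5*t^4)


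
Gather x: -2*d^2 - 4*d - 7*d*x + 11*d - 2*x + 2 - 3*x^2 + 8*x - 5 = -2*d^2 + 7*d - 3*x^2 + x*(6 - 7*d) - 3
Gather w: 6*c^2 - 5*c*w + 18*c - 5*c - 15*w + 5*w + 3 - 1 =6*c^2 + 13*c + w*(-5*c - 10) + 2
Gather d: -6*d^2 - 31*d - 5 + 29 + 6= -6*d^2 - 31*d + 30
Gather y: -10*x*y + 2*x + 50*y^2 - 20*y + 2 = 2*x + 50*y^2 + y*(-10*x - 20) + 2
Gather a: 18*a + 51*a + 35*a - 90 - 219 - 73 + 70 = 104*a - 312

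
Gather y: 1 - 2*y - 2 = -2*y - 1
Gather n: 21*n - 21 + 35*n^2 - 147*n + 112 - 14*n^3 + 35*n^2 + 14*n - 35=-14*n^3 + 70*n^2 - 112*n + 56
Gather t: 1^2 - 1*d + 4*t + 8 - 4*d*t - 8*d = -9*d + t*(4 - 4*d) + 9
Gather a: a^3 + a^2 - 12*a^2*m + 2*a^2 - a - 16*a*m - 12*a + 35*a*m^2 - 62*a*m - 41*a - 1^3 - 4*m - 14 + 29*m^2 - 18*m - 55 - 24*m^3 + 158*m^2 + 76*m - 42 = a^3 + a^2*(3 - 12*m) + a*(35*m^2 - 78*m - 54) - 24*m^3 + 187*m^2 + 54*m - 112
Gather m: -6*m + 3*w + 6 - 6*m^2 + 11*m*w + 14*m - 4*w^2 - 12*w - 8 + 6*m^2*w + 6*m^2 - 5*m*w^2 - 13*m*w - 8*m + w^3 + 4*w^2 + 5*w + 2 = 6*m^2*w + m*(-5*w^2 - 2*w) + w^3 - 4*w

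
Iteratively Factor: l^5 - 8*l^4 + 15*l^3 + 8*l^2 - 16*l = (l - 4)*(l^4 - 4*l^3 - l^2 + 4*l) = (l - 4)^2*(l^3 - l) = l*(l - 4)^2*(l^2 - 1) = l*(l - 4)^2*(l + 1)*(l - 1)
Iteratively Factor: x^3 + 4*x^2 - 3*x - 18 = (x + 3)*(x^2 + x - 6) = (x - 2)*(x + 3)*(x + 3)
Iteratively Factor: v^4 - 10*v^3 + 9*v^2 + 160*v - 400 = (v + 4)*(v^3 - 14*v^2 + 65*v - 100) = (v - 4)*(v + 4)*(v^2 - 10*v + 25) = (v - 5)*(v - 4)*(v + 4)*(v - 5)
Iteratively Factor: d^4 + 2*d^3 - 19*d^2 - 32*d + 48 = (d + 4)*(d^3 - 2*d^2 - 11*d + 12) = (d + 3)*(d + 4)*(d^2 - 5*d + 4) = (d - 1)*(d + 3)*(d + 4)*(d - 4)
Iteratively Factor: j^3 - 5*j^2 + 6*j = (j - 3)*(j^2 - 2*j) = j*(j - 3)*(j - 2)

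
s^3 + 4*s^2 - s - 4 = (s - 1)*(s + 1)*(s + 4)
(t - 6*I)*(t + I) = t^2 - 5*I*t + 6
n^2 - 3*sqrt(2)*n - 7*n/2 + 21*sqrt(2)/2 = (n - 7/2)*(n - 3*sqrt(2))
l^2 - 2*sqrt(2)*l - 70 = (l - 7*sqrt(2))*(l + 5*sqrt(2))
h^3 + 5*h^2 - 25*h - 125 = (h - 5)*(h + 5)^2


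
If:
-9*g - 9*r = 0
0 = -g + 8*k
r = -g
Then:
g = -r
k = -r/8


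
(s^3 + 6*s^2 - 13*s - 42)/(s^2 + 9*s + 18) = (s^3 + 6*s^2 - 13*s - 42)/(s^2 + 9*s + 18)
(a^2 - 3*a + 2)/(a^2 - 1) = (a - 2)/(a + 1)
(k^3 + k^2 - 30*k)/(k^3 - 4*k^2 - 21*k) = (-k^2 - k + 30)/(-k^2 + 4*k + 21)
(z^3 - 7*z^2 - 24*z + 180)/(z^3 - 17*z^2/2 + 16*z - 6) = 2*(z^2 - z - 30)/(2*z^2 - 5*z + 2)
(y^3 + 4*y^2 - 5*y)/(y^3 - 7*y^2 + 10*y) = (y^2 + 4*y - 5)/(y^2 - 7*y + 10)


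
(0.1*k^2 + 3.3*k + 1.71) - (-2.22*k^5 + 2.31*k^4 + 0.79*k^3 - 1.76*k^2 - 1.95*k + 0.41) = 2.22*k^5 - 2.31*k^4 - 0.79*k^3 + 1.86*k^2 + 5.25*k + 1.3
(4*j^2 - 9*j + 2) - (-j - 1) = 4*j^2 - 8*j + 3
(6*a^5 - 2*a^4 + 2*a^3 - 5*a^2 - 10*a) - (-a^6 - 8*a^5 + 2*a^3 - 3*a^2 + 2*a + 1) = a^6 + 14*a^5 - 2*a^4 - 2*a^2 - 12*a - 1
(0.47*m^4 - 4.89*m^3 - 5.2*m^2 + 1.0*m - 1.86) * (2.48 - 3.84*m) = -1.8048*m^5 + 19.9432*m^4 + 7.8408*m^3 - 16.736*m^2 + 9.6224*m - 4.6128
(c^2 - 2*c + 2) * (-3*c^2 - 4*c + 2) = -3*c^4 + 2*c^3 + 4*c^2 - 12*c + 4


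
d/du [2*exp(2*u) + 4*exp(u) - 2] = 4*(exp(u) + 1)*exp(u)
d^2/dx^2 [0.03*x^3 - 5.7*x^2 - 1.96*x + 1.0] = 0.18*x - 11.4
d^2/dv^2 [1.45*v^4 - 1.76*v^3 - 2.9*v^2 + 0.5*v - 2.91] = 17.4*v^2 - 10.56*v - 5.8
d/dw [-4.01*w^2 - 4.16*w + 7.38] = -8.02*w - 4.16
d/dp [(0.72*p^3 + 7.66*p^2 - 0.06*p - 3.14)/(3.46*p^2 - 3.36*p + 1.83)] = (2.4912*p^4 - 4.83839999999999*p^3 - 21.5772*p^2 + 49.7644*p - 10.6602)/(11.9716*p^4 - 23.2512*p^3 + 23.9532*p^2 - 12.2976*p + 3.3489)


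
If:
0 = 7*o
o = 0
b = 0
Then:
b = 0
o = 0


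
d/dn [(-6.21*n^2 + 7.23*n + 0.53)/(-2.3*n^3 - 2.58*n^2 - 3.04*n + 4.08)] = (-14.283*n^4 + 33.258*n^3 + 41.1888*n^2 - 47.9388*n + 31.1096)/(5.29*n^6 + 11.868*n^5 + 20.6404*n^4 - 3.0816*n^3 - 11.8112*n^2 - 24.8064*n + 16.6464)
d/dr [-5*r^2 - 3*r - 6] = -10*r - 3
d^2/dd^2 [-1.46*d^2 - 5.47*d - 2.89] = -2.92000000000000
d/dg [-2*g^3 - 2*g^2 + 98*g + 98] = -6*g^2 - 4*g + 98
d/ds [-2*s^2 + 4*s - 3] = 4 - 4*s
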